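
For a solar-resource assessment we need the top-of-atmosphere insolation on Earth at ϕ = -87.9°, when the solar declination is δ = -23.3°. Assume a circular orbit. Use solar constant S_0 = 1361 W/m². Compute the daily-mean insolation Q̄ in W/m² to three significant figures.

Q̄ ≈ 538 W/m²

cos h₀ = −tan(-87.9°) tan(-23.300°) = -11.7450 ≤ −1 ⇒ polar day, h₀ = π.
Bracket: h₀ sin ϕ sin δ + cos ϕ cos δ sin h₀ = 3.1416×-0.99933×-0.39555 + 0.03664×0.91845×0.00000 = 1.241827 + 0.000000 = 1.241827.
Q̄ = (S_0/π) × [bracket] = (1361/π) × 1.241827 = 538.0 W/m².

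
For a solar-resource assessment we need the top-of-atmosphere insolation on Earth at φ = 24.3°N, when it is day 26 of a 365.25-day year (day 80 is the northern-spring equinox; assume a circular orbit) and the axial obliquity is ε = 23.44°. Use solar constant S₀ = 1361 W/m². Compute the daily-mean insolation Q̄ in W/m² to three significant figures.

Solar longitude: λ_s = 360° × (26 − 80)/365.25 = -53.224°, i.e. -53.224° + 360° = 306.776°.
sin δ = sin 23.44° × sin 306.776° = -0.31862, so δ = -18.580°.
cos H₀ = −tan(+24.3°) tan(-18.580°) = 0.1518, H₀ = 1.4184 rad.
Bracket: H₀ sin φ sin δ + cos φ cos δ sin H₀ = 1.4184×0.41151×-0.31862 + 0.91140×0.94788×0.98842 = -0.185974 + 0.853894 = 0.667920.
Q̄ = (S₀/π) × [bracket] = (1361/π) × 0.667920 = 289.4 W/m².

Q̄ ≈ 289 W/m²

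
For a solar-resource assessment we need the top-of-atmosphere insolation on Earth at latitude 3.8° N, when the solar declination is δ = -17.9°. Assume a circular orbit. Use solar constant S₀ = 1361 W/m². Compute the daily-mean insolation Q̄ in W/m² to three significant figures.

cos H₀ = −tan(+3.8°) tan(-17.900°) = 0.0215, H₀ = 1.5493 rad.
Bracket: H₀ sin φ sin δ + cos φ cos δ sin H₀ = 1.5493×0.06627×-0.30736 + 0.99780×0.95159×0.99977 = -0.031557 + 0.949278 = 0.917721.
Q̄ = (S₀/π) × [bracket] = (1361/π) × 0.917721 = 397.6 W/m².

Q̄ ≈ 398 W/m²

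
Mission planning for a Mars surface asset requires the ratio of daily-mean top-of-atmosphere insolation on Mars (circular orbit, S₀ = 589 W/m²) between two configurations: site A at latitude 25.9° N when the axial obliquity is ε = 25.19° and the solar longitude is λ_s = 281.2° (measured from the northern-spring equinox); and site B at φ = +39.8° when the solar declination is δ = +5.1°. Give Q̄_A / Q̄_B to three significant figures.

— Configuration A (φ=+25.9°):
Solar declination: sin δ = sin ε · sin λ_s = sin 25.19° × sin 281.2° = -0.41752, so δ = -24.678°.
cos H₀ = −tan(+25.9°) tan(-24.678°) = 0.2231, H₀ = 1.3458 rad.
Bracket: H₀ sin φ sin δ + cos φ cos δ sin H₀ = 1.3458×0.43680×-0.41752 + 0.89956×0.90867×0.97479 = -0.245437 + 0.796796 = 0.551359.
Q̄ = (S₀/π) × [bracket] = (589/π) × 0.551359 = 103.37 W/m².
— Configuration B (φ=+39.8°):
cos H₀ = −tan(+39.8°) tan(+5.100°) = -0.0744, H₀ = 1.6452 rad.
Bracket: H₀ sin φ sin δ + cos φ cos δ sin H₀ = 1.6452×0.64011×0.08889 + 0.76828×0.99604×0.99723 = 0.093611 + 0.763118 = 0.856729.
Q̄ = (S₀/π) × [bracket] = (589/π) × 0.856729 = 160.62 W/m².
Ratio Q̄_A / Q̄_B = 103.37 / 160.62 = 0.6436.

Q̄_A / Q̄_B ≈ 0.644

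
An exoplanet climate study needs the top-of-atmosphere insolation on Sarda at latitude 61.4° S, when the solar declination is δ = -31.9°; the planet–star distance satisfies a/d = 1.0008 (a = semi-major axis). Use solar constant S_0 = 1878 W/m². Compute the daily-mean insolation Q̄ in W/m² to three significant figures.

Q̄ ≈ 873 W/m²

cos h₀ = −tan(-61.4°) tan(-31.900°) = -1.1416 ≤ −1 ⇒ polar day, h₀ = π.
Bracket: h₀ sin ϕ sin δ + cos ϕ cos δ sin h₀ = 3.1416×-0.87798×-0.52844 + 0.47869×0.84897×0.00000 = 1.457576 + 0.000000 = 1.457576.
Inverse-square distance factor (a/d)² = 1.0008² = 1.001601.
Q̄ = (S_0/π) × 1.001601 × [bracket] = (1878/π) × 1.001601 × 1.457576 = 872.7 W/m².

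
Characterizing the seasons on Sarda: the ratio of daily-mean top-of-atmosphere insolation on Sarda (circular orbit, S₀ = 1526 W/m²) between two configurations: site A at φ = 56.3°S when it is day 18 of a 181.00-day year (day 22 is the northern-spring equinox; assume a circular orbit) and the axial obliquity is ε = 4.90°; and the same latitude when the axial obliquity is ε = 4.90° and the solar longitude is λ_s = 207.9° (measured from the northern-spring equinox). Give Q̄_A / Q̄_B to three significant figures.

— Configuration A (φ=-56.3°):
Solar longitude: λ_s = 360° × (18 − 22)/181.00 = -7.956°, i.e. -7.956° + 360° = 352.044°.
sin δ = sin 4.90° × sin 352.044° = -0.01182, so δ = -0.677°.
cos H₀ = −tan(-56.3°) tan(-0.677°) = -0.0177, H₀ = 1.5885 rad.
Bracket: H₀ sin φ sin δ + cos φ cos δ sin H₀ = 1.5885×-0.83195×-0.01182 + 0.55484×0.99993×0.99984 = 0.015621 + 0.554712 = 0.570333.
Q̄ = (S₀/π) × [bracket] = (1526/π) × 0.570333 = 277.03 W/m².
— Configuration B (φ=-56.3°):
Solar declination: sin δ = sin ε · sin λ_s = sin 4.90° × sin 207.9° = -0.03997, so δ = -2.291°.
cos H₀ = −tan(-56.3°) tan(-2.291°) = -0.0600, H₀ = 1.6308 rad.
Bracket: H₀ sin φ sin δ + cos φ cos δ sin H₀ = 1.6308×-0.83195×-0.03997 + 0.55484×0.99920×0.99820 = 0.054229 + 0.553398 = 0.607627.
Q̄ = (S₀/π) × [bracket] = (1526/π) × 0.607627 = 295.15 W/m².
Ratio Q̄_A / Q̄_B = 277.03 / 295.15 = 0.9386.

Q̄_A / Q̄_B ≈ 0.939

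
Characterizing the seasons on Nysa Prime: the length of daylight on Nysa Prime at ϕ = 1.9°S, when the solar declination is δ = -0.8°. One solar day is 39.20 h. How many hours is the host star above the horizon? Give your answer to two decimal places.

19.61 h

cos h₀ = −tan ϕ · tan δ = −tan(-1.9°) × tan(-0.800°) = -0.0005, so h₀ = 1.5713 rad = 90.03°.
Daylight = 2h₀/(2π) × 39.20 h = (1.5713/π) × 39.20 = 19.61 h.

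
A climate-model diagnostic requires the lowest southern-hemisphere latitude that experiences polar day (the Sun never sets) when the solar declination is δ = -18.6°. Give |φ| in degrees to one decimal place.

Polar day requires cos H₀ = −tan φ tan δ ≤ −1, i.e. tan φ tan δ ≥ 1.
The boundary is |tan φ| · |tan δ| = 1, so |φ| = 90° − |δ| = 90° − 18.6° = 71.4° in the southern hemisphere.

|φ| = 71.4°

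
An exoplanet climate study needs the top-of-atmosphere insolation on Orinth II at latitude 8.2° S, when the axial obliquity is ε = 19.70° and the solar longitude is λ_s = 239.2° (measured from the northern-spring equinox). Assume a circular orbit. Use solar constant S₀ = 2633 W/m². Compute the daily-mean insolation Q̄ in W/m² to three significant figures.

Solar declination: sin δ = sin ε · sin λ_s = sin 19.70° × sin 239.2° = -0.28955, so δ = -16.831°.
cos H₀ = −tan(-8.2°) tan(-16.831°) = -0.0436, H₀ = 1.6144 rad.
Bracket: H₀ sin φ sin δ + cos φ cos δ sin H₀ = 1.6144×-0.14263×-0.28955 + 0.98978×0.95716×0.99905 = 0.066672 + 0.946478 = 1.013150.
Q̄ = (S₀/π) × [bracket] = (2633/π) × 1.013150 = 849.1 W/m².

Q̄ ≈ 849 W/m²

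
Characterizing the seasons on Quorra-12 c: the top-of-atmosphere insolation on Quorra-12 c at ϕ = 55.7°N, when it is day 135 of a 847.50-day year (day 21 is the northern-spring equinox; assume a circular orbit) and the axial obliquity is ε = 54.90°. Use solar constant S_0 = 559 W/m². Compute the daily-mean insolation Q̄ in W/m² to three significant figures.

Solar longitude: L_s = 360° × (135 − 21)/847.50 = 48.425°.
sin δ = sin 54.90° × sin 48.425° = 0.61205, so δ = +37.738°.
cos h₀ = −tan(+55.7°) tan(+37.738°) = -1.1345 ≤ −1 ⇒ polar day, h₀ = π.
Bracket: h₀ sin ϕ sin δ + cos ϕ cos δ sin h₀ = 3.1416×0.82610×0.61205 + 0.56353×0.79082×0.00000 = 1.588439 + 0.000000 = 1.588439.
Q̄ = (S_0/π) × [bracket] = (559/π) × 1.588439 = 282.6 W/m².

Q̄ ≈ 283 W/m²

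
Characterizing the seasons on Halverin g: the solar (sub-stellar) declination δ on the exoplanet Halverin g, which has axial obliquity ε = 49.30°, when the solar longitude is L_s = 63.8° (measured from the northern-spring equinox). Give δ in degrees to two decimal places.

δ = +42.86°

sin δ = sin ε · sin L_s = sin 49.30° × sin 63.8° = 0.680242.
δ = arcsin(0.680242) = +42.86°.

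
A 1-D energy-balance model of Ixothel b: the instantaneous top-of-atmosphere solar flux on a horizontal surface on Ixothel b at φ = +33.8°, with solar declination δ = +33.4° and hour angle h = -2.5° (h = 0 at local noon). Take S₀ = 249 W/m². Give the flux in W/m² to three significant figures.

cos θ_z = sin φ sin δ + cos φ cos δ cos h = 0.306230 + 0.693085 = 0.999315.
Flux = S₀ · cos θ_z = 249 × 0.999315 = 248.8 W/m².

249 W/m²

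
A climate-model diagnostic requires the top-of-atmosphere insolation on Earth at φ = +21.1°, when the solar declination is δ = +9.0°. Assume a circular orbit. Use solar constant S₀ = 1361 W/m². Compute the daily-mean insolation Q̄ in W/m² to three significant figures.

cos H₀ = −tan(+21.1°) tan(+9.000°) = -0.0611, H₀ = 1.6319 rad.
Bracket: H₀ sin φ sin δ + cos φ cos δ sin H₀ = 1.6319×0.36000×0.15643 + 0.93295×0.98769×0.99813 = 0.091900 + 0.919742 = 1.011642.
Q̄ = (S₀/π) × [bracket] = (1361/π) × 1.011642 = 438.3 W/m².

Q̄ ≈ 438 W/m²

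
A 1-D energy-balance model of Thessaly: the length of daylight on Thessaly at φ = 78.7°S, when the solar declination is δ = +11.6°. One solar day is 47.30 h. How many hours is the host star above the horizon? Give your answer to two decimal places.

cos H₀ = −tan φ · tan δ = 1.0273 ≥ 1, so the host star never rises (polar night) and H₀ = 0.
Daylight = 2H₀/(2π) × 47.30 h = (0.0000/π) × 47.30 = 0.00 h.

0.00 h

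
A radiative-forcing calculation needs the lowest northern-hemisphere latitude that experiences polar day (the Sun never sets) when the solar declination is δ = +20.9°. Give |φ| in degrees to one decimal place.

|φ| = 69.1°

Polar day requires cos H₀ = −tan φ tan δ ≤ −1, i.e. tan φ tan δ ≥ 1.
The boundary is |tan φ| · |tan δ| = 1, so |φ| = 90° − |δ| = 90° − 20.9° = 69.1° in the northern hemisphere.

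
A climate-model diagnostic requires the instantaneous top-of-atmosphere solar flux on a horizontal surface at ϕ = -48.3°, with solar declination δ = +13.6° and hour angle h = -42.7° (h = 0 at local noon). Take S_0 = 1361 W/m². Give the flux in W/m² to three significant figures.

408 W/m²

cos θ_z = sin ϕ sin δ + cos ϕ cos δ cos h = -0.175566 + 0.475180 = 0.299614.
Flux = S_0 · cos θ_z = 1361 × 0.299614 = 407.8 W/m².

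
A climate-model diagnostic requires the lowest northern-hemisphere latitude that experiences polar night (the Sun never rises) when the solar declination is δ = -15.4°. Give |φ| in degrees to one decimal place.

|φ| = 74.6°

Polar night requires cos H₀ = −tan φ tan δ ≥ 1, i.e. tan φ tan δ ≤ −1.
The boundary is |tan φ| · |tan δ| = 1, so |φ| = 90° − |δ| = 90° − 15.4° = 74.6° in the northern hemisphere.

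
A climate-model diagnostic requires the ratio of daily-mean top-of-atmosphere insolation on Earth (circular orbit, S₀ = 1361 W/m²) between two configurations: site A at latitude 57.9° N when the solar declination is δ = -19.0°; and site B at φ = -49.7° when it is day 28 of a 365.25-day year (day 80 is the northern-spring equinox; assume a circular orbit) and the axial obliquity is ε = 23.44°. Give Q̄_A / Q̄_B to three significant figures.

— Configuration A (φ=+57.9°):
cos H₀ = −tan(+57.9°) tan(-19.000°) = 0.5489, H₀ = 0.9897 rad.
Bracket: H₀ sin φ sin δ + cos φ cos δ sin H₀ = 0.9897×0.84712×-0.32557 + 0.53140×0.94552×0.83588 = -0.272956 + 0.419987 = 0.147031.
Q̄ = (S₀/π) × [bracket] = (1361/π) × 0.147031 = 63.697 W/m².
— Configuration B (φ=-49.7°):
Solar longitude: λ_s = 360° × (28 − 80)/365.25 = -51.253°, i.e. -51.253° + 360° = 308.747°.
sin δ = sin 23.44° × sin 308.747° = -0.31024, so δ = -18.074°.
cos H₀ = −tan(-49.7°) tan(-18.074°) = -0.3848, H₀ = 1.9658 rad.
Bracket: H₀ sin φ sin δ + cos φ cos δ sin H₀ = 1.9658×-0.76267×-0.31024 + 0.64679×0.95066×0.92300 = 0.465129 + 0.567532 = 1.032661.
Q̄ = (S₀/π) × [bracket] = (1361/π) × 1.032661 = 447.37 W/m².
Ratio Q̄_A / Q̄_B = 63.697 / 447.37 = 0.1424.

Q̄_A / Q̄_B ≈ 0.142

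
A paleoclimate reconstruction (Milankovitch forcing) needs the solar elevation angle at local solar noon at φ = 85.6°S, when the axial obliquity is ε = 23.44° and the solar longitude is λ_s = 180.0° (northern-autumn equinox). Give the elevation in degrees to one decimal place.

Solar declination: sin δ = sin ε · sin λ_s = sin 23.44° × sin 180.0° = 0.00000, so δ = +0.000°.
At local noon the hour angle is zero, so the zenith angle equals |φ − δ| = |-85.6° − (+0.000°)| = 85.600°.
Elevation = 90° − 85.600° = 4.4°.

4.4°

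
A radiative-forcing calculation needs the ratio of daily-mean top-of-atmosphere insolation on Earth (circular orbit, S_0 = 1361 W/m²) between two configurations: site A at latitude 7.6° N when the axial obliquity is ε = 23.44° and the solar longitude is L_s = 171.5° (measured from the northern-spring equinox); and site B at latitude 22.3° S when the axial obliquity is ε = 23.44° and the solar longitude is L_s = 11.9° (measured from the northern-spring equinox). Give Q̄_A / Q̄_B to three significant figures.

— Configuration A (ϕ=+7.6°):
Solar declination: sin δ = sin ε · sin L_s = sin 23.44° × sin 171.5° = 0.05880, so δ = +3.371°.
cos h₀ = −tan(+7.6°) tan(+3.371°) = -0.0079, h₀ = 1.5787 rad.
Bracket: h₀ sin ϕ sin δ + cos ϕ cos δ sin h₀ = 1.5787×0.13226×0.05880 + 0.99122×0.99827×0.99997 = 0.012277 + 0.989476 = 1.001753.
Q̄ = (S_0/π) × [bracket] = (1361/π) × 1.001753 = 433.98 W/m².
— Configuration B (ϕ=-22.3°):
Solar declination: sin δ = sin ε · sin L_s = sin 23.44° × sin 11.9° = 0.08203, so δ = +4.705°.
cos h₀ = −tan(-22.3°) tan(+4.705°) = 0.0338, h₀ = 1.5370 rad.
Bracket: h₀ sin ϕ sin δ + cos ϕ cos δ sin h₀ = 1.5370×-0.37946×0.08203 + 0.92521×0.99663×0.99943 = -0.047842 + 0.921566 = 0.873724.
Q̄ = (S_0/π) × [bracket] = (1361/π) × 0.873724 = 378.51 W/m².
Ratio Q̄_A / Q̄_B = 433.98 / 378.51 = 1.147.

Q̄_A / Q̄_B ≈ 1.15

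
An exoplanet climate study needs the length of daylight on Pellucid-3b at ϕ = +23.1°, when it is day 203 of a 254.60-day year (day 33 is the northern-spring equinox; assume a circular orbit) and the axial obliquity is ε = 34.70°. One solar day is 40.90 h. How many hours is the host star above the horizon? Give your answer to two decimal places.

17.26 h

Solar longitude: L_s = 360° × (203 − 33)/254.60 = 240.377°.
sin δ = sin 34.70° × sin 240.377° = -0.49487, so δ = -29.661°.
cos h₀ = −tan ϕ · tan δ = −tan(+23.1°) × tan(-29.661°) = 0.2429, so h₀ = 1.3254 rad = 75.94°.
Daylight = 2h₀/(2π) × 40.90 h = (1.3254/π) × 40.90 = 17.26 h.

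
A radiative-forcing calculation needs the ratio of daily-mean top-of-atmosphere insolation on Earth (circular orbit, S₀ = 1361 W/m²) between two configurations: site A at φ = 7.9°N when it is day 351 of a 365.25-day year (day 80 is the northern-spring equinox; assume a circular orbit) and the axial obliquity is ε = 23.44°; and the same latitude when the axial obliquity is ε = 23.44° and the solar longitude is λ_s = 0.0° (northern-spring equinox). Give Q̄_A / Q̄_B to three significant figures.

— Configuration A (φ=+7.9°):
Solar longitude: λ_s = 360° × (351 − 80)/365.25 = 267.105°.
sin δ = sin 23.44° × sin 267.105° = -0.39728, so δ = -23.408°.
cos H₀ = −tan(+7.9°) tan(-23.408°) = 0.0601, H₀ = 1.5107 rad.
Bracket: H₀ sin φ sin δ + cos φ cos δ sin H₀ = 1.5107×0.13744×-0.39728 + 0.99051×0.91770×0.99819 = -0.082487 + 0.907346 = 0.824859.
Q̄ = (S₀/π) × [bracket] = (1361/π) × 0.824859 = 357.35 W/m².
— Configuration B (φ=+7.9°):
Solar declination: sin δ = sin ε · sin λ_s = sin 23.44° × sin 0.0° = 0.00000, so δ = +0.000°.
cos H₀ = −tan(+7.9°) tan(+0.000°) = -0.0000, H₀ = 1.5708 rad.
Bracket: H₀ sin φ sin δ + cos φ cos δ sin H₀ = 1.5708×0.13744×0.00000 + 0.99051×1.00000×1.00000 = 0.000000 + 0.990510 = 0.990510.
Q̄ = (S₀/π) × [bracket] = (1361/π) × 0.990510 = 429.11 W/m².
Ratio Q̄_A / Q̄_B = 357.35 / 429.11 = 0.8328.

Q̄_A / Q̄_B ≈ 0.833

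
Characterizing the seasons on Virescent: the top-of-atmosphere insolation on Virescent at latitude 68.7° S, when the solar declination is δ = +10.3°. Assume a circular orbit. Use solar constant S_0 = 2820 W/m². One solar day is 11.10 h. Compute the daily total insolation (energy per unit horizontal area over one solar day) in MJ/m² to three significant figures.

cos h₀ = −tan(-68.7°) tan(+10.300°) = 0.4661, h₀ = 1.0859 rad.
Bracket: h₀ sin ϕ sin δ + cos ϕ cos δ sin h₀ = 1.0859×-0.93169×0.17880 + 0.36325×0.98389×0.88472 = -0.180896 + 0.316197 = 0.135301.
Q̄ = (S_0/π) × [bracket] = (2820/π) × 0.135301 = 121.45 W/m².
Daily total = Q̄ × 11.10 h × 3600 s/h = 121.45 × 11.10 × 3600 / 10⁶ = 4.853 MJ/m².

4.85 MJ/m²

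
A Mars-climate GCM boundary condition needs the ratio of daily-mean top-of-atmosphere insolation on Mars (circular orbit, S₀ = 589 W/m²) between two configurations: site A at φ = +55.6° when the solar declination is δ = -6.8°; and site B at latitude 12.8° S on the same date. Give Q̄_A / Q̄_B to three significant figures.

Q̄_A / Q̄_B ≈ 0.412

— Configuration A (φ=+55.6°):
cos H₀ = −tan(+55.6°) tan(-6.800°) = 0.1741, H₀ = 1.3958 rad.
Bracket: H₀ sin φ sin δ + cos φ cos δ sin H₀ = 1.3958×0.82511×-0.11840 + 0.56497×0.99297×0.98472 = -0.136360 + 0.552426 = 0.416066.
Q̄ = (S₀/π) × [bracket] = (589/π) × 0.416066 = 78.006 W/m².
— Configuration B (φ=-12.8°):
cos H₀ = −tan(-12.8°) tan(-6.800°) = -0.0271, H₀ = 1.5979 rad.
Bracket: H₀ sin φ sin δ + cos φ cos δ sin H₀ = 1.5979×-0.22155×-0.11840 + 0.97515×0.99297×0.99963 = 0.041915 + 0.967936 = 1.009851.
Q̄ = (S₀/π) × [bracket] = (589/π) × 1.009851 = 189.33 W/m².
Ratio Q̄_A / Q̄_B = 78.006 / 189.33 = 0.4120.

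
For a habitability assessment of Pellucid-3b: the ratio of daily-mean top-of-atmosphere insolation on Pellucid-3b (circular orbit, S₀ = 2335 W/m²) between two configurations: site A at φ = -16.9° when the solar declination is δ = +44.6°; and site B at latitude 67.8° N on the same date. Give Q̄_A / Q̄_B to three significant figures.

— Configuration A (φ=-16.9°):
cos H₀ = −tan(-16.9°) tan(+44.600°) = 0.2996, H₀ = 1.2665 rad.
Bracket: H₀ sin φ sin δ + cos φ cos δ sin H₀ = 1.2665×-0.29070×0.70215 + 0.95681×0.71203×0.95406 = -0.258512 + 0.649980 = 0.391468.
Q̄ = (S₀/π) × [bracket] = (2335/π) × 0.391468 = 290.96 W/m².
— Configuration B (φ=+67.8°):
cos H₀ = −tan(+67.8°) tan(+44.600°) = -2.4164 ≤ −1 ⇒ polar day, H₀ = π.
Bracket: H₀ sin φ sin δ + cos φ cos δ sin H₀ = 3.1416×0.92587×0.70215 + 0.37784×0.71203×0.00000 = 2.042353 + 0.000000 = 2.042353.
Q̄ = (S₀/π) × [bracket] = (2335/π) × 2.042353 = 1518.0 W/m².
Ratio Q̄_A / Q̄_B = 290.96 / 1518.0 = 0.1917.

Q̄_A / Q̄_B ≈ 0.192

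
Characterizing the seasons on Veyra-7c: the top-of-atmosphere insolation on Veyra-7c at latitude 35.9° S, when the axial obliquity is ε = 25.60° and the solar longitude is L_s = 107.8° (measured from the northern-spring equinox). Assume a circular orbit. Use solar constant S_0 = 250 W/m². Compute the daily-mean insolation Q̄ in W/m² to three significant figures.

Q̄ ≈ 31.8 W/m²

Solar declination: sin δ = sin ε · sin L_s = sin 25.60° × sin 107.8° = 0.41140, so δ = +24.293°.
cos h₀ = −tan(-35.9°) tan(+24.293°) = 0.3267, h₀ = 1.2379 rad.
Bracket: h₀ sin ϕ sin δ + cos ϕ cos δ sin h₀ = 1.2379×-0.58637×0.41140 + 0.81004×0.91145×0.94512 = -0.298622 + 0.697792 = 0.399170.
Q̄ = (S_0/π) × [bracket] = (250/π) × 0.399170 = 31.76 W/m².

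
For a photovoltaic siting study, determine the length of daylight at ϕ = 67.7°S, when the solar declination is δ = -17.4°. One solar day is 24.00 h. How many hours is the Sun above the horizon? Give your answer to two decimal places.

cos h₀ = −tan ϕ · tan δ = −tan(-67.7°) × tan(-17.400°) = -0.7641, so h₀ = 2.4404 rad = 139.83°.
Daylight = 2h₀/(2π) × 24.00 h = (2.4404/π) × 24.00 = 18.64 h.

18.64 h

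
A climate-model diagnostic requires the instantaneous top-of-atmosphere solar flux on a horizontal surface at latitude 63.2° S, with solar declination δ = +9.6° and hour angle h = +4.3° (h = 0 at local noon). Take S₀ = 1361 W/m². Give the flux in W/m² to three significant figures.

401 W/m²

cos θ_z = sin φ sin δ + cos φ cos δ cos h = -0.148855 + 0.443312 = 0.294457.
Flux = S₀ · cos θ_z = 1361 × 0.294457 = 400.8 W/m².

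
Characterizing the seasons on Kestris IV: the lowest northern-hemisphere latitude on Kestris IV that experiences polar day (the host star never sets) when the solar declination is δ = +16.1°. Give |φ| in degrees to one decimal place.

Polar day requires cos H₀ = −tan φ tan δ ≤ −1, i.e. tan φ tan δ ≥ 1.
The boundary is |tan φ| · |tan δ| = 1, so |φ| = 90° − |δ| = 90° − 16.1° = 73.9° in the northern hemisphere.

|φ| = 73.9°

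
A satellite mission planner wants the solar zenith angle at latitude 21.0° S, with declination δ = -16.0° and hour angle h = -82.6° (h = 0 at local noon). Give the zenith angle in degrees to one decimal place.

cos θ_z = sin φ sin δ + cos φ cos δ cos h = 0.098780 + 0.115583 = 0.214363.
θ_z = arccos(0.214363) = 77.6°.

θ_z = 77.6°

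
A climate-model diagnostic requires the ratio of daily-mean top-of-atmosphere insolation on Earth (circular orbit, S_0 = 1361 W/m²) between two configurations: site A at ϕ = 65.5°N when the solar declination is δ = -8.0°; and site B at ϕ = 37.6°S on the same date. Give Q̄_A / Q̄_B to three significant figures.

Q̄_A / Q̄_B ≈ 0.251

— Configuration A (ϕ=+65.5°):
cos h₀ = −tan(+65.5°) tan(-8.000°) = 0.3084, h₀ = 1.2573 rad.
Bracket: h₀ sin ϕ sin δ + cos ϕ cos δ sin h₀ = 1.2573×0.90996×-0.13917 + 0.41469×0.99027×0.95126 = -0.159223 + 0.390640 = 0.231417.
Q̄ = (S_0/π) × [bracket] = (1361/π) × 0.231417 = 100.25 W/m².
— Configuration B (ϕ=-37.6°):
cos h₀ = −tan(-37.6°) tan(-8.000°) = -0.1082, h₀ = 1.6792 rad.
Bracket: h₀ sin ϕ sin δ + cos ϕ cos δ sin h₀ = 1.6792×-0.61015×-0.13917 + 0.79229×0.99027×0.99413 = 0.142589 + 0.779976 = 0.922565.
Q̄ = (S_0/π) × [bracket] = (1361/π) × 0.922565 = 399.67 W/m².
Ratio Q̄_A / Q̄_B = 100.25 / 399.67 = 0.2508.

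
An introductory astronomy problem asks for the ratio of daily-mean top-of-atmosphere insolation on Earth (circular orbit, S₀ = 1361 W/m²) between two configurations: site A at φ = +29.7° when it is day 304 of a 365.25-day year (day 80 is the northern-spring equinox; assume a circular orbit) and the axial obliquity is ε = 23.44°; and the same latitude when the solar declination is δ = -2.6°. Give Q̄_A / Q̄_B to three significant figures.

— Configuration A (φ=+29.7°):
Solar longitude: λ_s = 360° × (304 − 80)/365.25 = 220.780°.
sin δ = sin 23.44° × sin 220.780° = -0.25982, so δ = -15.059°.
cos H₀ = −tan(+29.7°) tan(-15.059°) = 0.1535, H₀ = 1.4167 rad.
Bracket: H₀ sin φ sin δ + cos φ cos δ sin H₀ = 1.4167×0.49546×-0.25982 + 0.86863×0.96566×0.98815 = -0.182372 + 0.828861 = 0.646489.
Q̄ = (S₀/π) × [bracket] = (1361/π) × 0.646489 = 280.07 W/m².
— Configuration B (φ=+29.7°):
cos H₀ = −tan(+29.7°) tan(-2.600°) = 0.0259, H₀ = 1.5449 rad.
Bracket: H₀ sin φ sin δ + cos φ cos δ sin H₀ = 1.5449×0.49546×-0.04536 + 0.86863×0.99897×0.99966 = -0.034720 + 0.867440 = 0.832720.
Q̄ = (S₀/π) × [bracket] = (1361/π) × 0.832720 = 360.75 W/m².
Ratio Q̄_A / Q̄_B = 280.07 / 360.75 = 0.7764.

Q̄_A / Q̄_B ≈ 0.776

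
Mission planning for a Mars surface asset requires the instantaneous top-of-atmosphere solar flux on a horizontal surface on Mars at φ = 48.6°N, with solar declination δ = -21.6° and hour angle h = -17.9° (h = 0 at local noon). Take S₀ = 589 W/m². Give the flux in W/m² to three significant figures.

182 W/m²

cos θ_z = sin φ sin δ + cos φ cos δ cos h = -0.276134 + 0.585109 = 0.308975.
Flux = S₀ · cos θ_z = 589 × 0.308975 = 182.0 W/m².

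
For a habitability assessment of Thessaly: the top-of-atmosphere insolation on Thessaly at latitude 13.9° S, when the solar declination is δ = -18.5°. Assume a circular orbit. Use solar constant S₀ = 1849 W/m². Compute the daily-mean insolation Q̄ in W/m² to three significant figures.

Q̄ ≈ 614 W/m²

cos H₀ = −tan(-13.9°) tan(-18.500°) = -0.0828, H₀ = 1.6537 rad.
Bracket: H₀ sin φ sin δ + cos φ cos δ sin H₀ = 1.6537×-0.24023×-0.31730 + 0.97072×0.94832×0.99657 = 0.126053 + 0.917396 = 1.043449.
Q̄ = (S₀/π) × [bracket] = (1849/π) × 1.043449 = 614.1 W/m².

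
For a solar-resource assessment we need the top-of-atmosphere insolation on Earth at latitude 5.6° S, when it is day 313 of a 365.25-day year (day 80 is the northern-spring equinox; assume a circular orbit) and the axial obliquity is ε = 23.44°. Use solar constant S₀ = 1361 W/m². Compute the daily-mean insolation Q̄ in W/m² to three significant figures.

Q̄ ≈ 431 W/m²

Solar longitude: λ_s = 360° × (313 − 80)/365.25 = 229.651°.
sin δ = sin 23.44° × sin 229.651° = -0.30316, so δ = -17.648°.
cos H₀ = −tan(-5.6°) tan(-17.648°) = -0.0312, H₀ = 1.6020 rad.
Bracket: H₀ sin φ sin δ + cos φ cos δ sin H₀ = 1.6020×-0.09758×-0.30316 + 0.99523×0.95294×0.99951 = 0.047391 + 0.947930 = 0.995321.
Q̄ = (S₀/π) × [bracket] = (1361/π) × 0.995321 = 431.2 W/m².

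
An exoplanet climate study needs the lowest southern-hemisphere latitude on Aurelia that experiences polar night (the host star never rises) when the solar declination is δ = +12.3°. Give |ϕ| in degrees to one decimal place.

Polar night requires cos h₀ = −tan ϕ tan δ ≥ 1, i.e. tan ϕ tan δ ≤ −1.
The boundary is |tan ϕ| · |tan δ| = 1, so |ϕ| = 90° − |δ| = 90° − 12.3° = 77.7° in the southern hemisphere.

|ϕ| = 77.7°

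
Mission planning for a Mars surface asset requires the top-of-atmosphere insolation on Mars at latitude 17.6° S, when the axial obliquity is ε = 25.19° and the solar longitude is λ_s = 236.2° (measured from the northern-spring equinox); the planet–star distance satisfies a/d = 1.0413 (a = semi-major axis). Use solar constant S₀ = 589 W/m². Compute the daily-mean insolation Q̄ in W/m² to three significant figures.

Q̄ ≈ 217 W/m²

Solar declination: sin δ = sin ε · sin λ_s = sin 25.19° × sin 236.2° = -0.35368, so δ = -20.713°.
cos H₀ = −tan(-17.6°) tan(-20.713°) = -0.1199, H₀ = 1.6910 rad.
Bracket: H₀ sin φ sin δ + cos φ cos δ sin H₀ = 1.6910×-0.30237×-0.35368 + 0.95319×0.93536×0.99278 = 0.180839 + 0.885139 = 1.065978.
Inverse-square distance factor (a/d)² = 1.0413² = 1.084306.
Q̄ = (S₀/π) × 1.084306 × [bracket] = (589/π) × 1.084306 × 1.065978 = 216.7 W/m².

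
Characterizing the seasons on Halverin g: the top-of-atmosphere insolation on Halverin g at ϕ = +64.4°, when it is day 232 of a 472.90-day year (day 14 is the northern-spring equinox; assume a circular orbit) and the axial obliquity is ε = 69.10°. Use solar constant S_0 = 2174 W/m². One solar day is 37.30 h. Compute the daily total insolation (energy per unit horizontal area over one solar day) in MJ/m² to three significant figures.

73.7 MJ/m²

Solar longitude: L_s = 360° × (232 − 14)/472.90 = 165.955°.
sin δ = sin 69.10° × sin 165.955° = 0.22672, so δ = +13.104°.
cos h₀ = −tan(+64.4°) tan(+13.104°) = -0.4859, h₀ = 2.0781 rad.
Bracket: h₀ sin ϕ sin δ + cos ϕ cos δ sin h₀ = 2.0781×0.90183×0.22672 + 0.43209×0.97396×0.87404 = 0.424894 + 0.367830 = 0.792724.
Q̄ = (S_0/π) × [bracket] = (2174/π) × 0.792724 = 548.57 W/m².
Daily total = Q̄ × 37.30 h × 3600 s/h = 548.57 × 37.30 × 3600 / 10⁶ = 73.66 MJ/m².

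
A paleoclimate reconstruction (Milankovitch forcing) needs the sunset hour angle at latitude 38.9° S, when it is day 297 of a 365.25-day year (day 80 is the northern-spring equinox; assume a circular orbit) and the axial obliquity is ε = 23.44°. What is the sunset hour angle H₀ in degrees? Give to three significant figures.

Solar longitude: λ_s = 360° × (297 − 80)/365.25 = 213.881°.
sin δ = sin 23.44° × sin 213.881° = -0.22175, so δ = -12.812°.
cos H₀ = −tan φ · tan δ = −tan(-38.9°) × tan(-12.812°) = -0.1835, so H₀ = 1.7553 rad = 100.57°.

H₀ = 101°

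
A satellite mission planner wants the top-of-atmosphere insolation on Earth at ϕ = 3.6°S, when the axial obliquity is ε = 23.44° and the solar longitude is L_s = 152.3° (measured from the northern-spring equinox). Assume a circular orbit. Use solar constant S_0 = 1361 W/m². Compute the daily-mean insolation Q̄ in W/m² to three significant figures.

Solar declination: sin δ = sin ε · sin L_s = sin 23.44° × sin 152.3° = 0.18491, so δ = +10.656°.
cos h₀ = −tan(-3.6°) tan(+10.656°) = 0.0118, h₀ = 1.5590 rad.
Bracket: h₀ sin ϕ sin δ + cos ϕ cos δ sin h₀ = 1.5590×-0.06279×0.18491 + 0.99803×0.98276×0.99993 = -0.018101 + 0.980755 = 0.962654.
Q̄ = (S_0/π) × [bracket] = (1361/π) × 0.962654 = 417.0 W/m².

Q̄ ≈ 417 W/m²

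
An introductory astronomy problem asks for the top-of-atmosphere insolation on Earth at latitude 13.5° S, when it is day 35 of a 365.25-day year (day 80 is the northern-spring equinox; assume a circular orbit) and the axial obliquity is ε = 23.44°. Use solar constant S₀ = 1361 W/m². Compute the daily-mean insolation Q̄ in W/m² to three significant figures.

Solar longitude: λ_s = 360° × (35 − 80)/365.25 = -44.353°, i.e. -44.353° + 360° = 315.647°.
sin δ = sin 23.44° × sin 315.647° = -0.27809, so δ = -16.146°.
cos H₀ = −tan(-13.5°) tan(-16.146°) = -0.0695, H₀ = 1.6404 rad.
Bracket: H₀ sin φ sin δ + cos φ cos δ sin H₀ = 1.6404×-0.23345×-0.27809 + 0.97237×0.96056×0.99758 = 0.106495 + 0.931759 = 1.038254.
Q̄ = (S₀/π) × [bracket] = (1361/π) × 1.038254 = 449.8 W/m².

Q̄ ≈ 450 W/m²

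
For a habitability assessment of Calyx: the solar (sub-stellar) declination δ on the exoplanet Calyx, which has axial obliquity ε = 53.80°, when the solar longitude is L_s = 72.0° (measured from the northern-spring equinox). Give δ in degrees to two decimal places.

δ = +50.13°

sin δ = sin ε · sin L_s = sin 53.80° × sin 72.0° = 0.767465.
δ = arcsin(0.767465) = +50.13°.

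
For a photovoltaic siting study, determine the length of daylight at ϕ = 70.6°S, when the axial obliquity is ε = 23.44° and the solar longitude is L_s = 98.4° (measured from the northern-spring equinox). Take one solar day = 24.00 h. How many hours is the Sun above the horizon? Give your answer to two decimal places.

Solar declination: sin δ = sin ε · sin L_s = sin 23.44° × sin 98.4° = 0.39352, so δ = +23.174°.
cos h₀ = −tan ϕ · tan δ = 1.2155 ≥ 1, so the Sun never rises (polar night) and h₀ = 0.
Daylight = 2h₀/(2π) × 24.00 h = (0.0000/π) × 24.00 = 0.00 h.

0.00 h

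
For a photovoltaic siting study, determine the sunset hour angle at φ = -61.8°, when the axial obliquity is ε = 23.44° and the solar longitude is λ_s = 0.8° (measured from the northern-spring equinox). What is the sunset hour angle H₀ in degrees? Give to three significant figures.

Solar declination: sin δ = sin ε · sin λ_s = sin 23.44° × sin 0.8° = 0.00555, so δ = +0.318°.
cos H₀ = −tan φ · tan δ = −tan(-61.8°) × tan(+0.318°) = 0.0104, so H₀ = 1.5604 rad = 89.41°.

H₀ = 89.4°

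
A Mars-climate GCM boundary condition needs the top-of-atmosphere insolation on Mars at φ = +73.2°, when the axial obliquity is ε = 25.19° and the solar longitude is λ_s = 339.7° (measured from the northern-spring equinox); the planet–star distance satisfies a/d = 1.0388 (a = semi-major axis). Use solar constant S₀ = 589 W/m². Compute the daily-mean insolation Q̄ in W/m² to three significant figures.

Solar declination: sin δ = sin ε · sin λ_s = sin 25.19° × sin 339.7° = -0.14766, so δ = -8.492°.
cos H₀ = −tan(+73.2°) tan(-8.492°) = 0.4945, H₀ = 1.0535 rad.
Bracket: H₀ sin φ sin δ + cos φ cos δ sin H₀ = 1.0535×0.95732×-0.14766 + 0.28903×0.98904×0.86917 = -0.148921 + 0.248463 = 0.099542.
Inverse-square distance factor (a/d)² = 1.0388² = 1.079105.
Q̄ = (S₀/π) × 1.079105 × [bracket] = (589/π) × 1.079105 × 0.099542 = 20.14 W/m².

Q̄ ≈ 20.1 W/m²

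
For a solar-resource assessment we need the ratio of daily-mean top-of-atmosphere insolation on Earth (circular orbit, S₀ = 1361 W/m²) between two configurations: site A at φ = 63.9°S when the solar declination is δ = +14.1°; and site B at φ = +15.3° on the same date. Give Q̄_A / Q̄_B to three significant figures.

— Configuration A (φ=-63.9°):
cos H₀ = −tan(-63.9°) tan(+14.100°) = 0.5127, H₀ = 1.0324 rad.
Bracket: H₀ sin φ sin δ + cos φ cos δ sin H₀ = 1.0324×-0.89803×0.24362 + 0.43994×0.96987×0.85855 = -0.225866 + 0.366330 = 0.140464.
Q̄ = (S₀/π) × [bracket] = (1361/π) × 0.140464 = 60.852 W/m².
— Configuration B (φ=+15.3°):
cos H₀ = −tan(+15.3°) tan(+14.100°) = -0.0687, H₀ = 1.6396 rad.
Bracket: H₀ sin φ sin δ + cos φ cos δ sin H₀ = 1.6396×0.26387×0.24362 + 0.96456×0.96987×0.99764 = 0.105400 + 0.933290 = 1.038690.
Q̄ = (S₀/π) × [bracket] = (1361/π) × 1.038690 = 449.98 W/m².
Ratio Q̄_A / Q̄_B = 60.852 / 449.98 = 0.1352.

Q̄_A / Q̄_B ≈ 0.135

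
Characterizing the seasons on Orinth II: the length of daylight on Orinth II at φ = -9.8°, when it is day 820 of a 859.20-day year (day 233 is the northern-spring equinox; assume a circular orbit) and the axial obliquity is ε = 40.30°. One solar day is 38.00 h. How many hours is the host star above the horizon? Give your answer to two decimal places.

Solar longitude: λ_s = 360° × (820 − 233)/859.20 = 245.950°.
sin δ = sin 40.30° × sin 245.950° = -0.59064, so δ = -36.202°.
cos H₀ = −tan φ · tan δ = −tan(-9.8°) × tan(-36.202°) = -0.1264, so H₀ = 1.6976 rad = 97.26°.
Daylight = 2H₀/(2π) × 38.00 h = (1.6976/π) × 38.00 = 20.53 h.

20.53 h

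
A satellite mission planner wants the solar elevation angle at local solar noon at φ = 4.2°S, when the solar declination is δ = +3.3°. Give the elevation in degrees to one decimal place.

82.5°

At local noon the hour angle is zero, so the zenith angle equals |φ − δ| = |-4.2° − (+3.300°)| = 7.500°.
Elevation = 90° − 7.500° = 82.5°.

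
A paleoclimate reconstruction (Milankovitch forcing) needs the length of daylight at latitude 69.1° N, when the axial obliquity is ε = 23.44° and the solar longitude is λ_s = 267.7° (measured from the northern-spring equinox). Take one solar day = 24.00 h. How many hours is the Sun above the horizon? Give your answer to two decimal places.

Solar declination: sin δ = sin ε · sin λ_s = sin 23.44° × sin 267.7° = -0.39747, so δ = -23.420°.
cos H₀ = −tan φ · tan δ = 1.1343 ≥ 1, so the Sun never rises (polar night) and H₀ = 0.
Daylight = 2H₀/(2π) × 24.00 h = (0.0000/π) × 24.00 = 0.00 h.

0.00 h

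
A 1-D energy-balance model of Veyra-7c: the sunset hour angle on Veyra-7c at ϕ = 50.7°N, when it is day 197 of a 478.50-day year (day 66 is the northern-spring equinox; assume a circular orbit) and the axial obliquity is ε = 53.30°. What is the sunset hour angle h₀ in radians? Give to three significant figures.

Solar longitude: L_s = 360° × (197 − 66)/478.50 = 98.558°.
sin δ = sin 53.30° × sin 98.558° = 0.79285, so δ = +52.453°.
Sunrise equation: cos h₀ = −tan ϕ · tan δ = -1.5895 ≤ −1, so the host star never sets (polar day) and h₀ = π.

h₀ = 3.14 rad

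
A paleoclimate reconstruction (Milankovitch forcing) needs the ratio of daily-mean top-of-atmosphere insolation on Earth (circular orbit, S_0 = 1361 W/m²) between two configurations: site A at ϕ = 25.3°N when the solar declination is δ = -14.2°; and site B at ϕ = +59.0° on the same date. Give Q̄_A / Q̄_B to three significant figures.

— Configuration A (ϕ=+25.3°):
cos h₀ = −tan(+25.3°) tan(-14.200°) = 0.1196, h₀ = 1.4509 rad.
Bracket: h₀ sin ϕ sin δ + cos ϕ cos δ sin h₀ = 1.4509×0.42736×-0.24531 + 0.90408×0.96945×0.99282 = -0.152106 + 0.870167 = 0.718061.
Q̄ = (S_0/π) × [bracket] = (1361/π) × 0.718061 = 311.08 W/m².
— Configuration B (ϕ=+59.0°):
cos h₀ = −tan(+59.0°) tan(-14.200°) = 0.4211, h₀ = 1.1361 rad.
Bracket: h₀ sin ϕ sin δ + cos ϕ cos δ sin h₀ = 1.1361×0.85717×-0.24531 + 0.51504×0.96945×0.90700 = -0.238890 + 0.452870 = 0.213980.
Q̄ = (S_0/π) × [bracket] = (1361/π) × 0.213980 = 92.700 W/m².
Ratio Q̄_A / Q̄_B = 311.08 / 92.700 = 3.356.

Q̄_A / Q̄_B ≈ 3.36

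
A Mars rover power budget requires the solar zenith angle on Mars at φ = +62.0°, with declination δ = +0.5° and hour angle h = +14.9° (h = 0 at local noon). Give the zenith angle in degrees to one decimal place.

cos θ_z = sin φ sin δ + cos φ cos δ cos h = 0.007705 + 0.453669 = 0.461374.
θ_z = arccos(0.461374) = 62.5°.

θ_z = 62.5°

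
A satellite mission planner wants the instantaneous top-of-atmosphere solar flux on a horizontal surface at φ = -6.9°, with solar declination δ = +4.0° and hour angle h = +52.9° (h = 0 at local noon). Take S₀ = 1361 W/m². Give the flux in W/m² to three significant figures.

802 W/m²

cos θ_z = sin φ sin δ + cos φ cos δ cos h = -0.008380 + 0.597380 = 0.589000.
Flux = S₀ · cos θ_z = 1361 × 0.589000 = 801.6 W/m².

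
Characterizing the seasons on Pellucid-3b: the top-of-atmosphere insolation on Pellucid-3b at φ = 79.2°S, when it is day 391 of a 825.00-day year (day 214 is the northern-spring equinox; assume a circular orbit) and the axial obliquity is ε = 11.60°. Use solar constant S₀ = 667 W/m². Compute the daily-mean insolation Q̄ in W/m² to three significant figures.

Q̄ ≈ 0.00 W/m²

Solar longitude: λ_s = 360° × (391 − 214)/825.00 = 77.236°.
sin δ = sin 11.60° × sin 77.236° = 0.19611, so δ = +11.310°.
cos H₀ = −tan(-79.2°) tan(+11.310°) = 1.0484 ≥ 1 ⇒ polar night, H₀ = 0 and Q̄ = 0.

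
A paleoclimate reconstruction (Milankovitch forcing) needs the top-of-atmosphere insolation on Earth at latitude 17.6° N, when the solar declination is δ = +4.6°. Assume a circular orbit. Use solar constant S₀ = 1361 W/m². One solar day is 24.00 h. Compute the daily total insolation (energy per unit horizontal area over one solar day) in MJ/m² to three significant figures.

cos H₀ = −tan(+17.6°) tan(+4.600°) = -0.0255, H₀ = 1.5963 rad.
Bracket: H₀ sin φ sin δ + cos φ cos δ sin H₀ = 1.5963×0.30237×0.08020 + 0.95319×0.99678×0.99967 = 0.038710 + 0.949807 = 0.988517.
Q̄ = (S₀/π) × [bracket] = (1361/π) × 0.988517 = 428.25 W/m².
Daily total = Q̄ × 24.00 h × 3600 s/h = 428.25 × 24.00 × 3600 / 10⁶ = 37.00 MJ/m².

37.0 MJ/m²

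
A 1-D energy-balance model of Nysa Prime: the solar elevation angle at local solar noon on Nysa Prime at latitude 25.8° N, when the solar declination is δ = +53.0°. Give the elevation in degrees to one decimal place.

62.8°

At local noon the hour angle is zero, so the zenith angle equals |φ − δ| = |+25.8° − (+53.000°)| = 27.200°.
Elevation = 90° − 27.200° = 62.8°.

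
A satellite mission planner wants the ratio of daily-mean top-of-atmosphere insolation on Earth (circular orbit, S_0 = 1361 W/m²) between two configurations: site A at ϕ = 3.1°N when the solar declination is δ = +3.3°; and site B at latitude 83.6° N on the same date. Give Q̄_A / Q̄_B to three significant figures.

— Configuration A (ϕ=+3.1°):
cos h₀ = −tan(+3.1°) tan(+3.300°) = -0.0031, h₀ = 1.5739 rad.
Bracket: h₀ sin ϕ sin δ + cos ϕ cos δ sin h₀ = 1.5739×0.05408×0.05756 + 0.99854×0.99834×1.00000 = 0.004899 + 0.996882 = 1.001781.
Q̄ = (S_0/π) × [bracket] = (1361/π) × 1.001781 = 433.99 W/m².
— Configuration B (ϕ=+83.6°):
cos h₀ = −tan(+83.6°) tan(+3.300°) = -0.5140, h₀ = 2.1107 rad.
Bracket: h₀ sin ϕ sin δ + cos ϕ cos δ sin h₀ = 2.1107×0.99377×0.05756 + 0.11147×0.99834×0.85776 = 0.120735 + 0.095456 = 0.216191.
Q̄ = (S_0/π) × [bracket] = (1361/π) × 0.216191 = 93.658 W/m².
Ratio Q̄_A / Q̄_B = 433.99 / 93.658 = 4.634.

Q̄_A / Q̄_B ≈ 4.63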